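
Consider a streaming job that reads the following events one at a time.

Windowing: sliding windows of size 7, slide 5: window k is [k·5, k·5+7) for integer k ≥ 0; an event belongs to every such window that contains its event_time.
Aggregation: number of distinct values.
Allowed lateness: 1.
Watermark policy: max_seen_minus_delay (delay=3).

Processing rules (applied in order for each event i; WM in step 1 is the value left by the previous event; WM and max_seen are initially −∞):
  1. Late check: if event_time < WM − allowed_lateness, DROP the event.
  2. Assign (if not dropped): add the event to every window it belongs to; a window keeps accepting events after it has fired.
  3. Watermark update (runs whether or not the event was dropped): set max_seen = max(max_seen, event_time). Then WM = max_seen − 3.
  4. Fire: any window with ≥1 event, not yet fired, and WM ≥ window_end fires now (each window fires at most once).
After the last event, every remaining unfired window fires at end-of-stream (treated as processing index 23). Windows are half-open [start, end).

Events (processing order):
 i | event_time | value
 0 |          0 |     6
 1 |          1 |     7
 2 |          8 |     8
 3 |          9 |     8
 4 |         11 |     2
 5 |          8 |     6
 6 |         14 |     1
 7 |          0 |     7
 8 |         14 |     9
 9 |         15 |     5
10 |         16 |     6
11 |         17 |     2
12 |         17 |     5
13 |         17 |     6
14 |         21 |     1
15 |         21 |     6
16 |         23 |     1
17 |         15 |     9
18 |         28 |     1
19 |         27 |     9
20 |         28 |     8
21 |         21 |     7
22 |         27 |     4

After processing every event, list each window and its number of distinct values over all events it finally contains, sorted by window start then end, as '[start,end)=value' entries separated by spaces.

i=0 t=0 v=6: → [0,7); WM=-3
i=1 t=1 v=7: → [0,7); WM=-2
i=2 t=8 v=8: → [5,12); WM=5
i=3 t=9 v=8: → [5,12); WM=6
i=4 t=11 v=2: → [10,17),[5,12); WM=8; [0,7) fires=2
i=5 t=8 v=6: → [5,12); WM=8
i=6 t=14 v=1: → [10,17); WM=11
i=7 t=0 v=7: DROP (t<11-1); WM=11
i=8 t=14 v=9: → [10,17); WM=11
i=9 t=15 v=5: → [15,22),[10,17); WM=12; [5,12) fires=3
i=10 t=16 v=6: → [15,22),[10,17); WM=13
i=11 t=17 v=2: → [15,22); WM=14
i=12 t=17 v=5: → [15,22); WM=14
i=13 t=17 v=6: → [15,22); WM=14
i=14 t=21 v=1: → [20,27),[15,22); WM=18; [10,17) fires=5
i=15 t=21 v=6: → [20,27),[15,22); WM=18
i=16 t=23 v=1: → [20,27); WM=20
i=17 t=15 v=9: DROP (t<20-1); WM=20
i=18 t=28 v=1: → [25,32); WM=25; [15,22) fires=4
i=19 t=27 v=9: → [25,32); WM=25
i=20 t=28 v=8: → [25,32); WM=25
i=21 t=21 v=7: DROP (t<25-1); WM=25
i=22 t=27 v=4: → [25,32); WM=25

[0,7)=2 [5,12)=3 [10,17)=5 [15,22)=4 [20,27)=2 [25,32)=4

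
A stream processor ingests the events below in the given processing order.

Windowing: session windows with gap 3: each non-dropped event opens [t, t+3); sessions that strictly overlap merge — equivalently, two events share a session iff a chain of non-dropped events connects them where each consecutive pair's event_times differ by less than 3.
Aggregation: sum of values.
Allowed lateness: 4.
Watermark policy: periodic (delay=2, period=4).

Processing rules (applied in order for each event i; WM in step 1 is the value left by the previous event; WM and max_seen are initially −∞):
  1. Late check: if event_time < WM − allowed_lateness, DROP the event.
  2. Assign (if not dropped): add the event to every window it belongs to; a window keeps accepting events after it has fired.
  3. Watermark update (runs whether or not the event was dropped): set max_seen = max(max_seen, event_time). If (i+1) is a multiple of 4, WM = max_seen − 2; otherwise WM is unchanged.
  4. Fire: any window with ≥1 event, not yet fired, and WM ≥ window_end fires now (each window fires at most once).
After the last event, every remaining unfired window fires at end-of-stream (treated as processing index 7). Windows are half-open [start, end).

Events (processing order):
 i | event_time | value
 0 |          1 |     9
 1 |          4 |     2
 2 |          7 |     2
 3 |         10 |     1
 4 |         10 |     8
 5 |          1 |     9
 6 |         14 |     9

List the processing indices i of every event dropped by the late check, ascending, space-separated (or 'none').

i=0 t=1 v=9: → [1,4); WM=−∞
i=1 t=4 v=2: → [4,7); WM=−∞
i=2 t=7 v=2: → [7,10); WM=−∞
i=3 t=10 v=1: → [10,13); WM=8
i=4 t=10 v=8: → [10,13); WM=8
i=5 t=1 v=9: DROP (t<8-4); WM=8
i=6 t=14 v=9: → [14,17); WM=8

5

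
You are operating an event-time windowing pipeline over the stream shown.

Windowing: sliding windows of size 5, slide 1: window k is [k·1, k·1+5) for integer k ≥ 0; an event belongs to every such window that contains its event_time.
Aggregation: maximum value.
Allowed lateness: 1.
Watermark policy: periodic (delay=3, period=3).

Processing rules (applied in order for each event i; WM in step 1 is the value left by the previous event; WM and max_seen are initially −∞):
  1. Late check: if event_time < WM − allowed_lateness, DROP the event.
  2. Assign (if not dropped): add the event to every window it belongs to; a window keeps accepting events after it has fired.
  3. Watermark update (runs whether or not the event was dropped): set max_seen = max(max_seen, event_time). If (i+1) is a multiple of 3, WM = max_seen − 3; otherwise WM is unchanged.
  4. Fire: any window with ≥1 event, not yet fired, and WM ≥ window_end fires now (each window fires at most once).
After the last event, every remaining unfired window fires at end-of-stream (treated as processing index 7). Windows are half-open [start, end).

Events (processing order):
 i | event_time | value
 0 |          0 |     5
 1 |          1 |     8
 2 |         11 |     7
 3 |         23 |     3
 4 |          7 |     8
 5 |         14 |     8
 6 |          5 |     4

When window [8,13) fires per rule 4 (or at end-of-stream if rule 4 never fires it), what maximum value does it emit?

7

i=0 t=0 v=5: → [0,5); WM=−∞
i=1 t=1 v=8: → [1,6),[0,5); WM=−∞
i=2 t=11 v=7: → [11,16),[10,15),[9,14),[8,13),[7,12); WM=8; [0,5) fires=8 [1,6) fires=8
i=3 t=23 v=3: → [23,28),[22,27),[21,26),[20,25),[19,24); WM=8
i=4 t=7 v=8: → [7,12),[6,11),[5,10),[4,9),[3,8); WM=8; [3,8) fires=8
i=5 t=14 v=8: → [14,19),[13,18),[12,17),[11,16),[10,15); WM=20; [4,9) fires=8 [5,10) fires=8 [6,11) fires=8 [7,12) fires=8 [8,13) fires=7 [9,14) fires=7 [10,15) fires=8 [11,16) fires=8 [12,17) fires=8 [13,18) fires=8 [14,19) fires=8
i=6 t=5 v=4: DROP (t<20-1); WM=20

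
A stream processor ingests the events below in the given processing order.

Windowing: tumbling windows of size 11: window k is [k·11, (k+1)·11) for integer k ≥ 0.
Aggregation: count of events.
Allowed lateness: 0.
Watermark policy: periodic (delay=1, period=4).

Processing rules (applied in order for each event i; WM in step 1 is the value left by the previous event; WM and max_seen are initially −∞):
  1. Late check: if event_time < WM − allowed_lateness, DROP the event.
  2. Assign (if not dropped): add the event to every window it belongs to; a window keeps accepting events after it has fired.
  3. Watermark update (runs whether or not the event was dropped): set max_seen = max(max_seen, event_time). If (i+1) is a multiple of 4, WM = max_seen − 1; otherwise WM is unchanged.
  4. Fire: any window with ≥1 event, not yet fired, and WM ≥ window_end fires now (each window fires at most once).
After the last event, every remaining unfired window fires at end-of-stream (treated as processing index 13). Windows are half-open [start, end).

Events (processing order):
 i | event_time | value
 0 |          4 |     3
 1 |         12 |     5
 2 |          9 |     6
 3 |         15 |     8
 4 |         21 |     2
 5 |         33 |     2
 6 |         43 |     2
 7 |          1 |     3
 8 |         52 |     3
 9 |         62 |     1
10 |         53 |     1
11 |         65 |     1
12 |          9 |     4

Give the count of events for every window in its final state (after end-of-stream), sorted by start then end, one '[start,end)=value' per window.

i=0 t=4 v=3: → [0,11); WM=−∞
i=1 t=12 v=5: → [11,22); WM=−∞
i=2 t=9 v=6: → [0,11); WM=−∞
i=3 t=15 v=8: → [11,22); WM=14; [0,11) fires=2
i=4 t=21 v=2: → [11,22); WM=14
i=5 t=33 v=2: → [33,44); WM=14
i=6 t=43 v=2: → [33,44); WM=14
i=7 t=1 v=3: DROP (t<14-0); WM=42; [11,22) fires=3
i=8 t=52 v=3: → [44,55); WM=42
i=9 t=62 v=1: → [55,66); WM=42
i=10 t=53 v=1: → [44,55); WM=42
i=11 t=65 v=1: → [55,66); WM=64; [33,44) fires=2 [44,55) fires=2
i=12 t=9 v=4: DROP (t<64-0); WM=64

[0,11)=2 [11,22)=3 [33,44)=2 [44,55)=2 [55,66)=2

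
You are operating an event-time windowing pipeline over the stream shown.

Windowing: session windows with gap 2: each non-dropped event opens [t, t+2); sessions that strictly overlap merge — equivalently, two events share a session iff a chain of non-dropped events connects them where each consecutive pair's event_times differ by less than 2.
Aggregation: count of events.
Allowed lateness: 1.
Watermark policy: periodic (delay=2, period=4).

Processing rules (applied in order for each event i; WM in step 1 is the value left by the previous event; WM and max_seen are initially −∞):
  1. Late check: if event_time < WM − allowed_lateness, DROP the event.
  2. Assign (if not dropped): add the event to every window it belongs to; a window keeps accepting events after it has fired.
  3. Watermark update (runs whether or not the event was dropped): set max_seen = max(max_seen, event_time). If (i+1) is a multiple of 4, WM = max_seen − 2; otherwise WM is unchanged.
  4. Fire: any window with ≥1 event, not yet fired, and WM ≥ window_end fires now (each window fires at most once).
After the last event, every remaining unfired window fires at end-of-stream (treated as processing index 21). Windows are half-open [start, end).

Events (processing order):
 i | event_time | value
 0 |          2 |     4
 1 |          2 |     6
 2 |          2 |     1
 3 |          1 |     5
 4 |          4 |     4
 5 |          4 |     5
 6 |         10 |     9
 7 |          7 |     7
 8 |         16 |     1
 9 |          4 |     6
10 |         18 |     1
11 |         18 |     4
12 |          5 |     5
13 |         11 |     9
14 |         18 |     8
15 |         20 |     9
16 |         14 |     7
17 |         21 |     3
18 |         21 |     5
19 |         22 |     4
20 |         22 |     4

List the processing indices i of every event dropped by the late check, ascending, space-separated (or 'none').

9 12 13 16

i=0 t=2 v=4: → [2,4); WM=−∞
i=1 t=2 v=6: → [2,4); WM=−∞
i=2 t=2 v=1: → [2,4); WM=−∞
i=3 t=1 v=5: → [1,4); WM=0
i=4 t=4 v=4: → [4,6); WM=0
i=5 t=4 v=5: → [4,6); WM=0
i=6 t=10 v=9: → [10,12); WM=0
i=7 t=7 v=7: → [7,9); WM=8
i=8 t=16 v=1: → [16,18); WM=8
i=9 t=4 v=6: DROP (t<8-1); WM=8
i=10 t=18 v=1: → [18,20); WM=8
i=11 t=18 v=4: → [18,20); WM=16
i=12 t=5 v=5: DROP (t<16-1); WM=16
i=13 t=11 v=9: DROP (t<16-1); WM=16
i=14 t=18 v=8: → [18,20); WM=16
i=15 t=20 v=9: → [20,22); WM=18
i=16 t=14 v=7: DROP (t<18-1); WM=18
i=17 t=21 v=3: → [20,23); WM=18
i=18 t=21 v=5: → [20,23); WM=18
i=19 t=22 v=4: → [20,24); WM=20
i=20 t=22 v=4: → [20,24); WM=20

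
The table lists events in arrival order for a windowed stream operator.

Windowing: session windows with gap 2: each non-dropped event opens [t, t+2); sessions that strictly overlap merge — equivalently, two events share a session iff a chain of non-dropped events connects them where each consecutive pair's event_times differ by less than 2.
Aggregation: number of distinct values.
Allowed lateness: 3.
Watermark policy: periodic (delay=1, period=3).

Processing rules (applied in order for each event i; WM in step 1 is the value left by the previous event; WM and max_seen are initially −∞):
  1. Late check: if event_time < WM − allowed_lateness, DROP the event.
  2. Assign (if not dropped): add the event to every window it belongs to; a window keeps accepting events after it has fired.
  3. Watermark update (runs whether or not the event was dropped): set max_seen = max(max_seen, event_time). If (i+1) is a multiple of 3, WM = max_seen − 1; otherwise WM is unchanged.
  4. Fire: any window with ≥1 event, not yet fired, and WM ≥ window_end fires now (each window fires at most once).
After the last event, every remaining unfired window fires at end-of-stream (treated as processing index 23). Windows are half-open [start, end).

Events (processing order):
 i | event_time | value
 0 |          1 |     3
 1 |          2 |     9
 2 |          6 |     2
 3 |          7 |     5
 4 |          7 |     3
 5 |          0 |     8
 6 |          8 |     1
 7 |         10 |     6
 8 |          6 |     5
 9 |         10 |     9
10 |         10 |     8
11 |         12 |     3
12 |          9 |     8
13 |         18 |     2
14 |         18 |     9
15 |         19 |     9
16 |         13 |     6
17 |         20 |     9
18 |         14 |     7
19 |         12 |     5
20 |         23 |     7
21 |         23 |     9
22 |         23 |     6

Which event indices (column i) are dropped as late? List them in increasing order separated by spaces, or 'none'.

5 16 18 19

i=0 t=1 v=3: → [1,3); WM=−∞
i=1 t=2 v=9: → [1,4); WM=−∞
i=2 t=6 v=2: → [6,8); WM=5
i=3 t=7 v=5: → [6,9); WM=5
i=4 t=7 v=3: → [6,9); WM=5
i=5 t=0 v=8: DROP (t<5-3); WM=6
i=6 t=8 v=1: → [6,10); WM=6
i=7 t=10 v=6: → [10,12); WM=6
i=8 t=6 v=5: → [6,10); WM=9
i=9 t=10 v=9: → [10,12); WM=9
i=10 t=10 v=8: → [10,12); WM=9
i=11 t=12 v=3: → [12,14); WM=11
i=12 t=9 v=8: → [6,12); WM=11
i=13 t=18 v=2: → [18,20); WM=11
i=14 t=18 v=9: → [18,20); WM=17
i=15 t=19 v=9: → [18,21); WM=17
i=16 t=13 v=6: DROP (t<17-3); WM=17
i=17 t=20 v=9: → [18,22); WM=19
i=18 t=14 v=7: DROP (t<19-3); WM=19
i=19 t=12 v=5: DROP (t<19-3); WM=19
i=20 t=23 v=7: → [23,25); WM=22
i=21 t=23 v=9: → [23,25); WM=22
i=22 t=23 v=6: → [23,25); WM=22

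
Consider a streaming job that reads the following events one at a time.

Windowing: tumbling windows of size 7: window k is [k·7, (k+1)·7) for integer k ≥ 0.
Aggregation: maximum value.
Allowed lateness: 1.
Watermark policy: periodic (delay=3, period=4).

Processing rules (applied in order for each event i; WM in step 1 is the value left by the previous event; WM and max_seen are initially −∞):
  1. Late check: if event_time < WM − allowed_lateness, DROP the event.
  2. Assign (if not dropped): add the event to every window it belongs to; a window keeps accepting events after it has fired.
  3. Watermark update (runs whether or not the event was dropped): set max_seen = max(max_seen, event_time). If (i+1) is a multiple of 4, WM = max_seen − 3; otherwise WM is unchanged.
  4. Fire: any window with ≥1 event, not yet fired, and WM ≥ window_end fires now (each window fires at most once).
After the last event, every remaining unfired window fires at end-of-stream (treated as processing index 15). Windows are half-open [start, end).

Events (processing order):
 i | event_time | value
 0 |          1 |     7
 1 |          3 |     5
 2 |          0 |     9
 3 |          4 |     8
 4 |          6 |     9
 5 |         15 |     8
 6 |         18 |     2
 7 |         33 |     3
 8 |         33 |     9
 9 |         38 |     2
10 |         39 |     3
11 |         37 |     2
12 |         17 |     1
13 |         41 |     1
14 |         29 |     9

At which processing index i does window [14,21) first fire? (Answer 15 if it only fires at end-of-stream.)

7

i=0 t=1 v=7: → [0,7); WM=−∞
i=1 t=3 v=5: → [0,7); WM=−∞
i=2 t=0 v=9: → [0,7); WM=−∞
i=3 t=4 v=8: → [0,7); WM=1
i=4 t=6 v=9: → [0,7); WM=1
i=5 t=15 v=8: → [14,21); WM=1
i=6 t=18 v=2: → [14,21); WM=1
i=7 t=33 v=3: → [28,35); WM=30; [0,7) fires=9 [14,21) fires=8
i=8 t=33 v=9: → [28,35); WM=30
i=9 t=38 v=2: → [35,42); WM=30
i=10 t=39 v=3: → [35,42); WM=30
i=11 t=37 v=2: → [35,42); WM=36; [28,35) fires=9
i=12 t=17 v=1: DROP (t<36-1); WM=36
i=13 t=41 v=1: → [35,42); WM=36
i=14 t=29 v=9: DROP (t<36-1); WM=36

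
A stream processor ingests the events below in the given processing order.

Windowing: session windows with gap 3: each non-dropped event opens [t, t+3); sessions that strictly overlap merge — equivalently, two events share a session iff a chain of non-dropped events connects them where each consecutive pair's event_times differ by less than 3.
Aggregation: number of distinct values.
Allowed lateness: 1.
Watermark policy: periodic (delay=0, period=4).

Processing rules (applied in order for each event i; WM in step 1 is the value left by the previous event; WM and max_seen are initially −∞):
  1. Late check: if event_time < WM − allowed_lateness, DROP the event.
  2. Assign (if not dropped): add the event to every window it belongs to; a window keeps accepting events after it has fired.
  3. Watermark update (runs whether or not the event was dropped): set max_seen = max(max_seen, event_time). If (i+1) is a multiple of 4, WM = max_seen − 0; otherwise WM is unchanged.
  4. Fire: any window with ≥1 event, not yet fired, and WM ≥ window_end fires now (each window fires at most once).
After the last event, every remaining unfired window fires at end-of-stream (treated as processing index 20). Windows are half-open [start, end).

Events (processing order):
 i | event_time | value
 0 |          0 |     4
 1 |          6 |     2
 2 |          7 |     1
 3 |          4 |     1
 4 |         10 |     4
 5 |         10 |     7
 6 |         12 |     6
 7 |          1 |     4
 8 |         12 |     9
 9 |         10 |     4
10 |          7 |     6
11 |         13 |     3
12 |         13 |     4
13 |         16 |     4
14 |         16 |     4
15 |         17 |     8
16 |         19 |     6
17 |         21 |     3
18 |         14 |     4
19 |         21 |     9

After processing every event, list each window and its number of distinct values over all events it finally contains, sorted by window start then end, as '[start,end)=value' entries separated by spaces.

i=0 t=0 v=4: → [0,3); WM=−∞
i=1 t=6 v=2: → [6,9); WM=−∞
i=2 t=7 v=1: → [6,10); WM=−∞
i=3 t=4 v=1: → [4,10); WM=7
i=4 t=10 v=4: → [10,13); WM=7
i=5 t=10 v=7: → [10,13); WM=7
i=6 t=12 v=6: → [10,15); WM=7
i=7 t=1 v=4: DROP (t<7-1); WM=12
i=8 t=12 v=9: → [10,15); WM=12
i=9 t=10 v=4: DROP (t<12-1); WM=12
i=10 t=7 v=6: DROP (t<12-1); WM=12
i=11 t=13 v=3: → [10,16); WM=13
i=12 t=13 v=4: → [10,16); WM=13
i=13 t=16 v=4: → [16,19); WM=13
i=14 t=16 v=4: → [16,19); WM=13
i=15 t=17 v=8: → [16,20); WM=17
i=16 t=19 v=6: → [16,22); WM=17
i=17 t=21 v=3: → [16,24); WM=17
i=18 t=14 v=4: DROP (t<17-1); WM=17
i=19 t=21 v=9: → [16,24); WM=21

[0,3)=1 [4,10)=2 [10,16)=5 [16,24)=5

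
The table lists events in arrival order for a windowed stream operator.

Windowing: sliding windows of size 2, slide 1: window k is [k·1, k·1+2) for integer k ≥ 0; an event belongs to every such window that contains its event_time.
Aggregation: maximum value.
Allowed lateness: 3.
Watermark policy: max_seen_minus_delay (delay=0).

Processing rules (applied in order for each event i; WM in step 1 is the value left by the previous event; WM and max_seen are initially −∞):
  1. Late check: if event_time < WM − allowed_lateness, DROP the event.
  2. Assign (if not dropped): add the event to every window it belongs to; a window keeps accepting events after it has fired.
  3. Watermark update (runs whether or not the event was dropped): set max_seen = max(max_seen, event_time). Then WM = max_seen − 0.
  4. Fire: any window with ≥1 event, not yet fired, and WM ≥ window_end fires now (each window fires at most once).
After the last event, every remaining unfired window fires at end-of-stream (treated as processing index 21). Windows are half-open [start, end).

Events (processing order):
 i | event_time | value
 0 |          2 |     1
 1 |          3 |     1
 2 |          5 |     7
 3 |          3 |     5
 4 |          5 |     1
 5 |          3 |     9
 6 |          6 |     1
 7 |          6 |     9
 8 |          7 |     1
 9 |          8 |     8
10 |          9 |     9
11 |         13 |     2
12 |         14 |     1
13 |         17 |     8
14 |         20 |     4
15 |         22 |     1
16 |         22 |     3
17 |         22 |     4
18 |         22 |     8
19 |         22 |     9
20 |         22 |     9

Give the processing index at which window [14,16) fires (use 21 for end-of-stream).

13

i=0 t=2 v=1: → [2,4),[1,3); WM=2
i=1 t=3 v=1: → [3,5),[2,4); WM=3; [1,3) fires=1
i=2 t=5 v=7: → [5,7),[4,6); WM=5; [2,4) fires=1 [3,5) fires=1
i=3 t=3 v=5: → [3,5),[2,4); WM=5
i=4 t=5 v=1: → [5,7),[4,6); WM=5
i=5 t=3 v=9: → [3,5),[2,4); WM=5
i=6 t=6 v=1: → [6,8),[5,7); WM=6; [4,6) fires=7
i=7 t=6 v=9: → [6,8),[5,7); WM=6
i=8 t=7 v=1: → [7,9),[6,8); WM=7; [5,7) fires=9
i=9 t=8 v=8: → [8,10),[7,9); WM=8; [6,8) fires=9
i=10 t=9 v=9: → [9,11),[8,10); WM=9; [7,9) fires=8
i=11 t=13 v=2: → [13,15),[12,14); WM=13; [8,10) fires=9 [9,11) fires=9
i=12 t=14 v=1: → [14,16),[13,15); WM=14; [12,14) fires=2
i=13 t=17 v=8: → [17,19),[16,18); WM=17; [13,15) fires=2 [14,16) fires=1
i=14 t=20 v=4: → [20,22),[19,21); WM=20; [16,18) fires=8 [17,19) fires=8
i=15 t=22 v=1: → [22,24),[21,23); WM=22; [19,21) fires=4 [20,22) fires=4
i=16 t=22 v=3: → [22,24),[21,23); WM=22
i=17 t=22 v=4: → [22,24),[21,23); WM=22
i=18 t=22 v=8: → [22,24),[21,23); WM=22
i=19 t=22 v=9: → [22,24),[21,23); WM=22
i=20 t=22 v=9: → [22,24),[21,23); WM=22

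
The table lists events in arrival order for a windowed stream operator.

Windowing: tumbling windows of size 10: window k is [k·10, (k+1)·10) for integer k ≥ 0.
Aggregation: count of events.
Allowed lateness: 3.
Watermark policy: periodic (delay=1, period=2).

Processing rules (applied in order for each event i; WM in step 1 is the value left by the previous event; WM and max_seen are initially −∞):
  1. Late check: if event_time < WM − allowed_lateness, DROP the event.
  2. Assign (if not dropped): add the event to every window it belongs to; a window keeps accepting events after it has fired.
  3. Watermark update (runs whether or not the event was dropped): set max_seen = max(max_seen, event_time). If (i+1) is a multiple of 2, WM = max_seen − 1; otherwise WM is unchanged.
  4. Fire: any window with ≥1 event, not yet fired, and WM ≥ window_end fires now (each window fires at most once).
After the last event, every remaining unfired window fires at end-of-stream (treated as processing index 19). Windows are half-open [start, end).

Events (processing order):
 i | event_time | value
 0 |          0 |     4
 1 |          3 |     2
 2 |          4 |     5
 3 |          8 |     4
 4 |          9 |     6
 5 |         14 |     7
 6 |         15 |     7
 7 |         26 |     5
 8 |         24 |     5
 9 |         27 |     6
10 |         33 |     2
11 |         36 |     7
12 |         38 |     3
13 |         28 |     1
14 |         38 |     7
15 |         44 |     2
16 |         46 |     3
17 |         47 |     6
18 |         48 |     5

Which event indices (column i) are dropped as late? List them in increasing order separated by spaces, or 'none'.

13

i=0 t=0 v=4: → [0,10); WM=−∞
i=1 t=3 v=2: → [0,10); WM=2
i=2 t=4 v=5: → [0,10); WM=2
i=3 t=8 v=4: → [0,10); WM=7
i=4 t=9 v=6: → [0,10); WM=7
i=5 t=14 v=7: → [10,20); WM=13; [0,10) fires=5
i=6 t=15 v=7: → [10,20); WM=13
i=7 t=26 v=5: → [20,30); WM=25; [10,20) fires=2
i=8 t=24 v=5: → [20,30); WM=25
i=9 t=27 v=6: → [20,30); WM=26
i=10 t=33 v=2: → [30,40); WM=26
i=11 t=36 v=7: → [30,40); WM=35; [20,30) fires=3
i=12 t=38 v=3: → [30,40); WM=35
i=13 t=28 v=1: DROP (t<35-3); WM=37
i=14 t=38 v=7: → [30,40); WM=37
i=15 t=44 v=2: → [40,50); WM=43; [30,40) fires=4
i=16 t=46 v=3: → [40,50); WM=43
i=17 t=47 v=6: → [40,50); WM=46
i=18 t=48 v=5: → [40,50); WM=46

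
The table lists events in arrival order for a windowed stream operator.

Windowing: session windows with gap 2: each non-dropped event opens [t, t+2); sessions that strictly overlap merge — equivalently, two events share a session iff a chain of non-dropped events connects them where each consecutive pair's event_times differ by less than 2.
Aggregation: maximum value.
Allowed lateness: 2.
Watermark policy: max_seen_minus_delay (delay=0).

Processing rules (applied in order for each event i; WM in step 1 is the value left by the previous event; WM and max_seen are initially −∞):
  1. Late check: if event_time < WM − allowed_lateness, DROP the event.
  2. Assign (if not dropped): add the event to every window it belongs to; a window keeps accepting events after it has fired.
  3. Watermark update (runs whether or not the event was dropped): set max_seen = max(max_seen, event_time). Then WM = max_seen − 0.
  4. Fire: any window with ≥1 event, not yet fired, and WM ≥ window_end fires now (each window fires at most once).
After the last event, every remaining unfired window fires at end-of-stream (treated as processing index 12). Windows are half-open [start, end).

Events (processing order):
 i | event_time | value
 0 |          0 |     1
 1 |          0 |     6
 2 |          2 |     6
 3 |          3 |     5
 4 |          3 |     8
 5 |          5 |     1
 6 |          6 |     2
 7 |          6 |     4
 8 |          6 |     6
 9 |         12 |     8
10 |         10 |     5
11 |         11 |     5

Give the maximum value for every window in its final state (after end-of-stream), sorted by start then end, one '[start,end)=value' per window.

[0,2)=6 [2,5)=8 [5,8)=6 [10,14)=8

i=0 t=0 v=1: → [0,2); WM=0
i=1 t=0 v=6: → [0,2); WM=0
i=2 t=2 v=6: → [2,4); WM=2
i=3 t=3 v=5: → [2,5); WM=3
i=4 t=3 v=8: → [2,5); WM=3
i=5 t=5 v=1: → [5,7); WM=5
i=6 t=6 v=2: → [5,8); WM=6
i=7 t=6 v=4: → [5,8); WM=6
i=8 t=6 v=6: → [5,8); WM=6
i=9 t=12 v=8: → [12,14); WM=12
i=10 t=10 v=5: → [10,12); WM=12
i=11 t=11 v=5: → [10,14); WM=12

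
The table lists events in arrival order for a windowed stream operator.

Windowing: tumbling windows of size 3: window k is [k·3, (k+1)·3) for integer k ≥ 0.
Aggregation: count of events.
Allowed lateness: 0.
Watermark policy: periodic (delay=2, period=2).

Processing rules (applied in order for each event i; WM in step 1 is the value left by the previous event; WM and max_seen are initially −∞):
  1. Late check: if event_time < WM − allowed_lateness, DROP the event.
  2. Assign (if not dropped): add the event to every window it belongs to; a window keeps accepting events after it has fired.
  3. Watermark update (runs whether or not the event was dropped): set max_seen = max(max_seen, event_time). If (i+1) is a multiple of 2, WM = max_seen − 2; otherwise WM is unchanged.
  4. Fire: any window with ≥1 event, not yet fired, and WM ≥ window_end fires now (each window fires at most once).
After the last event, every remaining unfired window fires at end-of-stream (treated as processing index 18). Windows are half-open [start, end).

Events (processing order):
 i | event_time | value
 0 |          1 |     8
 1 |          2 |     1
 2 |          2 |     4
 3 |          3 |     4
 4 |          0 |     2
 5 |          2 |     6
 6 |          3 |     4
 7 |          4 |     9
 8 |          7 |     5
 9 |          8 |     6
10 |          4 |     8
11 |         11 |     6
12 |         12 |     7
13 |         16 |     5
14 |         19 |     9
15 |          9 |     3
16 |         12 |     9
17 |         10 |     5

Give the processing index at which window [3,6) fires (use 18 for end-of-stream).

i=0 t=1 v=8: → [0,3); WM=−∞
i=1 t=2 v=1: → [0,3); WM=0
i=2 t=2 v=4: → [0,3); WM=0
i=3 t=3 v=4: → [3,6); WM=1
i=4 t=0 v=2: DROP (t<1-0); WM=1
i=5 t=2 v=6: → [0,3); WM=1
i=6 t=3 v=4: → [3,6); WM=1
i=7 t=4 v=9: → [3,6); WM=2
i=8 t=7 v=5: → [6,9); WM=2
i=9 t=8 v=6: → [6,9); WM=6; [0,3) fires=4 [3,6) fires=3
i=10 t=4 v=8: DROP (t<6-0); WM=6
i=11 t=11 v=6: → [9,12); WM=9; [6,9) fires=2
i=12 t=12 v=7: → [12,15); WM=9
i=13 t=16 v=5: → [15,18); WM=14; [9,12) fires=1
i=14 t=19 v=9: → [18,21); WM=14
i=15 t=9 v=3: DROP (t<14-0); WM=17; [12,15) fires=1
i=16 t=12 v=9: DROP (t<17-0); WM=17
i=17 t=10 v=5: DROP (t<17-0); WM=17

9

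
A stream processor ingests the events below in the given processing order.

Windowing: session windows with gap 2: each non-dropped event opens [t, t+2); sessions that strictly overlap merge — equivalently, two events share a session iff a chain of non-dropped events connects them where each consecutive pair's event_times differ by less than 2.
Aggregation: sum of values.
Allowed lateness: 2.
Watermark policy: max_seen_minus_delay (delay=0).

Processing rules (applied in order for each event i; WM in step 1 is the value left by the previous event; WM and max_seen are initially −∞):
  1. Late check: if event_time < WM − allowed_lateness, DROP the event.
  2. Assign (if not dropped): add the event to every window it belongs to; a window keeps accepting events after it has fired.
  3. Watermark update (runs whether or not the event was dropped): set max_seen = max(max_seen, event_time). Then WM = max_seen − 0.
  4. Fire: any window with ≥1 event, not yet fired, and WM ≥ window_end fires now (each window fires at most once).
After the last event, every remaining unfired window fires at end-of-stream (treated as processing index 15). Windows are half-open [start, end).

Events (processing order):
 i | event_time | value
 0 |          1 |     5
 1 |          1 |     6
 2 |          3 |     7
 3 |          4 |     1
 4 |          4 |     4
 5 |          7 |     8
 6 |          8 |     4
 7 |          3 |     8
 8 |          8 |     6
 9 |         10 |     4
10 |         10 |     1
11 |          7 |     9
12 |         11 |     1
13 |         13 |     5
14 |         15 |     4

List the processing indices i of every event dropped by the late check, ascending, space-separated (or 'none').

7 11

i=0 t=1 v=5: → [1,3); WM=1
i=1 t=1 v=6: → [1,3); WM=1
i=2 t=3 v=7: → [3,5); WM=3
i=3 t=4 v=1: → [3,6); WM=4
i=4 t=4 v=4: → [3,6); WM=4
i=5 t=7 v=8: → [7,9); WM=7
i=6 t=8 v=4: → [7,10); WM=8
i=7 t=3 v=8: DROP (t<8-2); WM=8
i=8 t=8 v=6: → [7,10); WM=8
i=9 t=10 v=4: → [10,12); WM=10
i=10 t=10 v=1: → [10,12); WM=10
i=11 t=7 v=9: DROP (t<10-2); WM=10
i=12 t=11 v=1: → [10,13); WM=11
i=13 t=13 v=5: → [13,15); WM=13
i=14 t=15 v=4: → [15,17); WM=15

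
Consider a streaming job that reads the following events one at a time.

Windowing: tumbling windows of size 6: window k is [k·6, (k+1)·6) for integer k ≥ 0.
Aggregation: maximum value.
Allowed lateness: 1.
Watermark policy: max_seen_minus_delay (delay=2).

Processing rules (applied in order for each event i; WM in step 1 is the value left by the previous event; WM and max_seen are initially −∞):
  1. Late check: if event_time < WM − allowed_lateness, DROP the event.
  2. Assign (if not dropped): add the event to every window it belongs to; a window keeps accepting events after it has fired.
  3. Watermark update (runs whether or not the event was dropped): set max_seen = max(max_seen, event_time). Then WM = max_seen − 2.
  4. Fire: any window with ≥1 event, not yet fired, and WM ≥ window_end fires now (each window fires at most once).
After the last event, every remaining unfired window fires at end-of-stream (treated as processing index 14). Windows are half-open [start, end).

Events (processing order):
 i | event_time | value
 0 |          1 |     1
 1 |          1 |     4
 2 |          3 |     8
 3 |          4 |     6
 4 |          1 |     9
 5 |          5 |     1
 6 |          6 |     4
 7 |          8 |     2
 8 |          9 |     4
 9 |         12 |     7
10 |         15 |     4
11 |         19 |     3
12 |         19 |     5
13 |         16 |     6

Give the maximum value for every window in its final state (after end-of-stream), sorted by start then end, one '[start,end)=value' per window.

i=0 t=1 v=1: → [0,6); WM=-1
i=1 t=1 v=4: → [0,6); WM=-1
i=2 t=3 v=8: → [0,6); WM=1
i=3 t=4 v=6: → [0,6); WM=2
i=4 t=1 v=9: → [0,6); WM=2
i=5 t=5 v=1: → [0,6); WM=3
i=6 t=6 v=4: → [6,12); WM=4
i=7 t=8 v=2: → [6,12); WM=6; [0,6) fires=9
i=8 t=9 v=4: → [6,12); WM=7
i=9 t=12 v=7: → [12,18); WM=10
i=10 t=15 v=4: → [12,18); WM=13; [6,12) fires=4
i=11 t=19 v=3: → [18,24); WM=17
i=12 t=19 v=5: → [18,24); WM=17
i=13 t=16 v=6: → [12,18); WM=17

[0,6)=9 [6,12)=4 [12,18)=7 [18,24)=5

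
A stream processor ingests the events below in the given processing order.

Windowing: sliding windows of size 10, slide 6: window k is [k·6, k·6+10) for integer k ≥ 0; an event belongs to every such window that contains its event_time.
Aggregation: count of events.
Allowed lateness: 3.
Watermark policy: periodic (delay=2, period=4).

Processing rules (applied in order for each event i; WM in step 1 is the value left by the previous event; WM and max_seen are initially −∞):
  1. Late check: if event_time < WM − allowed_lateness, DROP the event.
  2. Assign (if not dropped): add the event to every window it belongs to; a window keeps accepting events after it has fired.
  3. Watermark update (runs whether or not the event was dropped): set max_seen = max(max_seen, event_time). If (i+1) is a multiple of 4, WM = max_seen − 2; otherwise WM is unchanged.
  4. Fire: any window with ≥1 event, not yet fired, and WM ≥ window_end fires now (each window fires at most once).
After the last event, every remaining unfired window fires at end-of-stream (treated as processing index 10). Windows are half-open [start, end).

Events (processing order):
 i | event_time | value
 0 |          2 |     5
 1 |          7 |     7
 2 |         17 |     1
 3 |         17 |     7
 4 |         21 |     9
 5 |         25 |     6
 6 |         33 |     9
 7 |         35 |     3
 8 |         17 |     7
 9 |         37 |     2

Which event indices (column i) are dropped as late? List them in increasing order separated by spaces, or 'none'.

8

i=0 t=2 v=5: → [0,10); WM=−∞
i=1 t=7 v=7: → [6,16),[0,10); WM=−∞
i=2 t=17 v=1: → [12,22); WM=−∞
i=3 t=17 v=7: → [12,22); WM=15; [0,10) fires=2
i=4 t=21 v=9: → [18,28),[12,22); WM=15
i=5 t=25 v=6: → [24,34),[18,28); WM=15
i=6 t=33 v=9: → [30,40),[24,34); WM=15
i=7 t=35 v=3: → [30,40); WM=33; [6,16) fires=1 [12,22) fires=3 [18,28) fires=2
i=8 t=17 v=7: DROP (t<33-3); WM=33
i=9 t=37 v=2: → [36,46),[30,40); WM=33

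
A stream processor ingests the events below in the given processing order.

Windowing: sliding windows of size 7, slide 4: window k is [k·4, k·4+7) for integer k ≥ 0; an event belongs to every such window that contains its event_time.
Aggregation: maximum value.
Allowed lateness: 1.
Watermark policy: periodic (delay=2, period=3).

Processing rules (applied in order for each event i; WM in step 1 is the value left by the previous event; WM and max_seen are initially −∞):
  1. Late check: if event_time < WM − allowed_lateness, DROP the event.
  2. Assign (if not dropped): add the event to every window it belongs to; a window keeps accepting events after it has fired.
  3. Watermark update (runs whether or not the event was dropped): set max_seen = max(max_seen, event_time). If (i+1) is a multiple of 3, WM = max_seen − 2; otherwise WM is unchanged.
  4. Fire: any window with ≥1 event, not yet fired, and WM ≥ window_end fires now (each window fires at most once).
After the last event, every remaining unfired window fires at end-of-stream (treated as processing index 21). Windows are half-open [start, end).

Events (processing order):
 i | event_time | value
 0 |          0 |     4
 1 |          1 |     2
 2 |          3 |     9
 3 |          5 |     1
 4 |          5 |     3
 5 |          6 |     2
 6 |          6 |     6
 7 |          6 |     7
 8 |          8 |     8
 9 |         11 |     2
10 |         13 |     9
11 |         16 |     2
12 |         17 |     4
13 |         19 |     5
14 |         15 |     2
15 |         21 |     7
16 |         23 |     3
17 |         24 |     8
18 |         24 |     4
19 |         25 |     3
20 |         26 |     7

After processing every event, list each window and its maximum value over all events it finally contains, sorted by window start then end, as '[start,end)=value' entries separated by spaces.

i=0 t=0 v=4: → [0,7); WM=−∞
i=1 t=1 v=2: → [0,7); WM=−∞
i=2 t=3 v=9: → [0,7); WM=1
i=3 t=5 v=1: → [4,11),[0,7); WM=1
i=4 t=5 v=3: → [4,11),[0,7); WM=1
i=5 t=6 v=2: → [4,11),[0,7); WM=4
i=6 t=6 v=6: → [4,11),[0,7); WM=4
i=7 t=6 v=7: → [4,11),[0,7); WM=4
i=8 t=8 v=8: → [8,15),[4,11); WM=6
i=9 t=11 v=2: → [8,15); WM=6
i=10 t=13 v=9: → [12,19),[8,15); WM=6
i=11 t=16 v=2: → [16,23),[12,19); WM=14; [0,7) fires=9 [4,11) fires=8
i=12 t=17 v=4: → [16,23),[12,19); WM=14
i=13 t=19 v=5: → [16,23); WM=14
i=14 t=15 v=2: → [12,19); WM=17; [8,15) fires=9
i=15 t=21 v=7: → [20,27),[16,23); WM=17
i=16 t=23 v=3: → [20,27); WM=17
i=17 t=24 v=8: → [24,31),[20,27); WM=22; [12,19) fires=9
i=18 t=24 v=4: → [24,31),[20,27); WM=22
i=19 t=25 v=3: → [24,31),[20,27); WM=22
i=20 t=26 v=7: → [24,31),[20,27); WM=24; [16,23) fires=7

[0,7)=9 [4,11)=8 [8,15)=9 [12,19)=9 [16,23)=7 [20,27)=8 [24,31)=8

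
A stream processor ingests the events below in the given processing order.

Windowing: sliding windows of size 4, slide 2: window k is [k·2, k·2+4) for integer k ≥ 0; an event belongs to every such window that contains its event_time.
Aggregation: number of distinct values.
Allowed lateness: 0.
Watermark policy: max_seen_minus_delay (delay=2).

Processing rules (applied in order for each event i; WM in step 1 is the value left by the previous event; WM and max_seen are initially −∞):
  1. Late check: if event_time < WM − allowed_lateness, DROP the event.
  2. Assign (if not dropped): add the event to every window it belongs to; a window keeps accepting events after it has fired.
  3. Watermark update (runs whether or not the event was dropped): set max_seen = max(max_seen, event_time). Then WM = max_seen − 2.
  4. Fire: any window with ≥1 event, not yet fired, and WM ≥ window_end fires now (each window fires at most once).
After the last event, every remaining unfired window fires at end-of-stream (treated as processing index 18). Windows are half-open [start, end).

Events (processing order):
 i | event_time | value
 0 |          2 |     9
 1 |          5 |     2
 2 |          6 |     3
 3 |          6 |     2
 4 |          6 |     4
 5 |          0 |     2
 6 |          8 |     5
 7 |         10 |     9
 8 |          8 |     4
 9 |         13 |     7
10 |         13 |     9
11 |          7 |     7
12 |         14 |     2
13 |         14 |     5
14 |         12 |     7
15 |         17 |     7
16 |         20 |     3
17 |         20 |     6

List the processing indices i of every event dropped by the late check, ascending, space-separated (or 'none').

i=0 t=2 v=9: → [2,6),[0,4); WM=0
i=1 t=5 v=2: → [4,8),[2,6); WM=3
i=2 t=6 v=3: → [6,10),[4,8); WM=4; [0,4) fires=1
i=3 t=6 v=2: → [6,10),[4,8); WM=4
i=4 t=6 v=4: → [6,10),[4,8); WM=4
i=5 t=0 v=2: DROP (t<4-0); WM=4
i=6 t=8 v=5: → [8,12),[6,10); WM=6; [2,6) fires=2
i=7 t=10 v=9: → [10,14),[8,12); WM=8; [4,8) fires=3
i=8 t=8 v=4: → [8,12),[6,10); WM=8
i=9 t=13 v=7: → [12,16),[10,14); WM=11; [6,10) fires=4
i=10 t=13 v=9: → [12,16),[10,14); WM=11
i=11 t=7 v=7: DROP (t<11-0); WM=11
i=12 t=14 v=2: → [14,18),[12,16); WM=12; [8,12) fires=3
i=13 t=14 v=5: → [14,18),[12,16); WM=12
i=14 t=12 v=7: → [12,16),[10,14); WM=12
i=15 t=17 v=7: → [16,20),[14,18); WM=15; [10,14) fires=2
i=16 t=20 v=3: → [20,24),[18,22); WM=18; [12,16) fires=4 [14,18) fires=3
i=17 t=20 v=6: → [20,24),[18,22); WM=18

5 11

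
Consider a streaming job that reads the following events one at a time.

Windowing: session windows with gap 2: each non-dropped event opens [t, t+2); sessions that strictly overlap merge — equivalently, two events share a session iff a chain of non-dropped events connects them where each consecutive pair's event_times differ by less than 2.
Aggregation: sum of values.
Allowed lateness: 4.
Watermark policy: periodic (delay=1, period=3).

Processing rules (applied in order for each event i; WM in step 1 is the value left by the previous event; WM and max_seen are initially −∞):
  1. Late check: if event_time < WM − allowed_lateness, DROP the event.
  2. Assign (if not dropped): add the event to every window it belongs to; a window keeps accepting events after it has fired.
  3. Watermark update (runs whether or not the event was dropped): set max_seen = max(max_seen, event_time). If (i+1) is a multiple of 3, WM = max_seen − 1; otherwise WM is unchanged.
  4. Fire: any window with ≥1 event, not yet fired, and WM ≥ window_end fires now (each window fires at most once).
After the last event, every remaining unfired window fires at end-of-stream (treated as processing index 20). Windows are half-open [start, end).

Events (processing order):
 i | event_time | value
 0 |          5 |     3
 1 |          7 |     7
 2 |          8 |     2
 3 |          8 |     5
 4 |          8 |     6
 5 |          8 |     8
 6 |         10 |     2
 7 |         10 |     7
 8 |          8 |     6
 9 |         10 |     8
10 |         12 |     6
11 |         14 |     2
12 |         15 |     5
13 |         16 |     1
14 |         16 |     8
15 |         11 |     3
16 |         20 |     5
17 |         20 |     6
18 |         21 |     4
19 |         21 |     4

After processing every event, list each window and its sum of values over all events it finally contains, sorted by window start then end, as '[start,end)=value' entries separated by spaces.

i=0 t=5 v=3: → [5,7); WM=−∞
i=1 t=7 v=7: → [7,9); WM=−∞
i=2 t=8 v=2: → [7,10); WM=7
i=3 t=8 v=5: → [7,10); WM=7
i=4 t=8 v=6: → [7,10); WM=7
i=5 t=8 v=8: → [7,10); WM=7
i=6 t=10 v=2: → [10,12); WM=7
i=7 t=10 v=7: → [10,12); WM=7
i=8 t=8 v=6: → [7,10); WM=9
i=9 t=10 v=8: → [10,12); WM=9
i=10 t=12 v=6: → [12,14); WM=9
i=11 t=14 v=2: → [14,16); WM=13
i=12 t=15 v=5: → [14,17); WM=13
i=13 t=16 v=1: → [14,18); WM=13
i=14 t=16 v=8: → [14,18); WM=15
i=15 t=11 v=3: → [10,14); WM=15
i=16 t=20 v=5: → [20,22); WM=15
i=17 t=20 v=6: → [20,22); WM=19
i=18 t=21 v=4: → [20,23); WM=19
i=19 t=21 v=4: → [20,23); WM=19

[5,7)=3 [7,10)=34 [10,14)=26 [14,18)=16 [20,23)=19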